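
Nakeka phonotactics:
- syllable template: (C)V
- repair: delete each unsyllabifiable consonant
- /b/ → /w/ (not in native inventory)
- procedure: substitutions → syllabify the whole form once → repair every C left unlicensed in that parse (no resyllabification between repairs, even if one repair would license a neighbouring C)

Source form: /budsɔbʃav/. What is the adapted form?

Substitution: /b/ → /w/, giving /wudsɔwʃav/.
Under (C)V, the unsyllabifiable consonants are /d/, /w/, /v/ (no codas are permitted; onsets are limited to one consonant).
Each unlicensed consonant is deleted: /d/, /w/, /v/.

wusɔʃa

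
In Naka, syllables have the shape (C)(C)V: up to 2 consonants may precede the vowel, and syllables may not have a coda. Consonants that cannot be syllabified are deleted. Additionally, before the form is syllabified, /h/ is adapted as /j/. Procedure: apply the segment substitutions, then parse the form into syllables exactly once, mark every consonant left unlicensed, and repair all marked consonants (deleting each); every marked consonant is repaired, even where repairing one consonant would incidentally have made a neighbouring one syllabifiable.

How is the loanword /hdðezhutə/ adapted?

Substitution: /h/ → /j/, giving /jdðezjutə/.
The consonants /j/ cannot be parsed into a legal (C)(C)V syllable (no codas are permitted; onsets may contain at most 2 consonants).
Deleting the stranded consonants removes /j/.

dðezjutə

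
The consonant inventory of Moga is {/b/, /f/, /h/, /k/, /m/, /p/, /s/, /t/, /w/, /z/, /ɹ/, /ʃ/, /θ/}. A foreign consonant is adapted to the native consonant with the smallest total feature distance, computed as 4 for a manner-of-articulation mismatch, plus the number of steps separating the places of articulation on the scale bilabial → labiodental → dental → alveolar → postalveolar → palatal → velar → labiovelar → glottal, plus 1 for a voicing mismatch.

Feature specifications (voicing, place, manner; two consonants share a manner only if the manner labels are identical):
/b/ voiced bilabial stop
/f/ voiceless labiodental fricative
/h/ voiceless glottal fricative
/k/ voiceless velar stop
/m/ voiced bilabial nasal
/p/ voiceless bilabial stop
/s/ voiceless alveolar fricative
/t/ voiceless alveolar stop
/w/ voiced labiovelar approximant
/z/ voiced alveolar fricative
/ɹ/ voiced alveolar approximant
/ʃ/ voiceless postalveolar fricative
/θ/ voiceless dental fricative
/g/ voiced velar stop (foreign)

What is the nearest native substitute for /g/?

/k/ is closest: same manner (stop), place distance 0 (velar→velar), voicing differs (+1); total 1. Next closest is /t/ at distance 4.

k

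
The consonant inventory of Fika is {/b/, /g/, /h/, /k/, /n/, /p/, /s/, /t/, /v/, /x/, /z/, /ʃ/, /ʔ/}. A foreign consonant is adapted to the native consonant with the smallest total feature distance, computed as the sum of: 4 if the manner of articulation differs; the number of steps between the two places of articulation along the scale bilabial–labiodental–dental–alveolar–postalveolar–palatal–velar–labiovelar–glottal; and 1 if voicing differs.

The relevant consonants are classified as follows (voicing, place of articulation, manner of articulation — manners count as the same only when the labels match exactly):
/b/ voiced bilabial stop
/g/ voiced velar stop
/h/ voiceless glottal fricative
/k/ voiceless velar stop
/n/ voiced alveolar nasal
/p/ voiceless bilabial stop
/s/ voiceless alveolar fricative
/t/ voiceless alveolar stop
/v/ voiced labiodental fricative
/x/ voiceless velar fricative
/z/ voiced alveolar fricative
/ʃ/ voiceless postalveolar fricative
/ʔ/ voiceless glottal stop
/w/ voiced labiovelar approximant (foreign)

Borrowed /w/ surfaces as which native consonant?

g

/g/ is closest: manner differs (approximant→stop, +4), place distance 1 (labiovelar→velar), same voicing; total 5. Next closest is /h/ at distance 6.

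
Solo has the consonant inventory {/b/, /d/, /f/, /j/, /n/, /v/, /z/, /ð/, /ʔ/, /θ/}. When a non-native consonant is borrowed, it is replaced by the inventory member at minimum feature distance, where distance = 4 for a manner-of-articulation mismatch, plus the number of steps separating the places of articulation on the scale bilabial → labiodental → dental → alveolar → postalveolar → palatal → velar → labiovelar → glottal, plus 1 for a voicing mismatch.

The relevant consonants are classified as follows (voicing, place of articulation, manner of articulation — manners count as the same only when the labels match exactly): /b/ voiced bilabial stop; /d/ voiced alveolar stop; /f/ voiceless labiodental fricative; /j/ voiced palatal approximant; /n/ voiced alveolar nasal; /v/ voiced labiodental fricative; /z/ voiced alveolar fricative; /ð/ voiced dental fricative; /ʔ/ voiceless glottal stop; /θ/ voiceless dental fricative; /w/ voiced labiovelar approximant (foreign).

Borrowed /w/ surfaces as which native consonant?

/j/ is closest: same manner (approximant), place distance 2 (labiovelar→palatal), same voicing; total 2. Next closest is /ʔ/ at distance 6.

j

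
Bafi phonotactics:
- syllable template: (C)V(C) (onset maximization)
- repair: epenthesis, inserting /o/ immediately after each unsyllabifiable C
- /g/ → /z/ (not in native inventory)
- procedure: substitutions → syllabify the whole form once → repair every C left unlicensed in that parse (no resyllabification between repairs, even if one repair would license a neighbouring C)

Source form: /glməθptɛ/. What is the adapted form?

Substitution: /g/ → /z/, giving /zlməθptɛ/.
Syllabifying with onset maximization leaves /z/, /l/, /p/ stranded (at most one coda consonant is licensed; onsets are limited to one consonant).
Epenthesis after each stranded consonant: /z/ → /zo/, /l/ → /lo/, /p/ → /po/.

zoloməθpotɛ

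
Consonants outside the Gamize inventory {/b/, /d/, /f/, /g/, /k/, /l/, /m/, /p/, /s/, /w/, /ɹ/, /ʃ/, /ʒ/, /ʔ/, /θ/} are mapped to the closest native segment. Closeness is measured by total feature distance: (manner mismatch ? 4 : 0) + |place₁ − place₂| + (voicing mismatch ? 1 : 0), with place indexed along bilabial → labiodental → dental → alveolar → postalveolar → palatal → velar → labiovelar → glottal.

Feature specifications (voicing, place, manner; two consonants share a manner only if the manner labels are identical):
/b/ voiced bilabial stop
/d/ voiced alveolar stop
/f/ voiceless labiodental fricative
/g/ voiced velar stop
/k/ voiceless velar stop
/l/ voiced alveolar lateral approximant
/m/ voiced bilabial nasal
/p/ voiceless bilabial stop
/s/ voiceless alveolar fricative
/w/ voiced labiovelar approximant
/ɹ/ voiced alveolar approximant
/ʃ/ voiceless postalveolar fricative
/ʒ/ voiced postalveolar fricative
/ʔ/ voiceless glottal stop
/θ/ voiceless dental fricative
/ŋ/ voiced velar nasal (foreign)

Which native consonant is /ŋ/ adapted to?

/g/ is closest: manner differs (nasal→stop, +4), place distance 0 (velar→velar), same voicing; total 4. Next closest is /k/ at distance 5.

g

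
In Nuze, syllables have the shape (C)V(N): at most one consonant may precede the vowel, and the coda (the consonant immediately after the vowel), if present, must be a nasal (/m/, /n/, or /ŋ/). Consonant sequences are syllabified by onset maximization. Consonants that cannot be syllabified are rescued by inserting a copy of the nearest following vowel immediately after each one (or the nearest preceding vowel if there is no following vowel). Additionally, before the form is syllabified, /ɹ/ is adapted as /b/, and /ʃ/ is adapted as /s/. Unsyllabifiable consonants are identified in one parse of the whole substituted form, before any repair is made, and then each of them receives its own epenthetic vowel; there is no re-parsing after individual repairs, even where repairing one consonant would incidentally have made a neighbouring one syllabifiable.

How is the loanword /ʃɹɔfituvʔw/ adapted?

sɔbɔfituvuʔuwu

Substitution: /ʃ/ → /s/, /ɹ/ → /b/, giving /sbɔfituvʔw/.
The consonants /s/, /v/, /ʔ/, /w/ cannot be parsed into a legal (C)V(N) syllable (only a nasal (/m/, /n/, or /ŋ/) is licensed in coda position; onsets are limited to one consonant).
Epenthesis after each stranded consonant: /s/ → /sɔ/, /v/ → /vu/, /ʔ/ → /ʔu/, /w/ → /wu/.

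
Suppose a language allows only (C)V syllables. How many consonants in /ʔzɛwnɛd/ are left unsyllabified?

The consonants /ʔ/, /w/, /d/ cannot be parsed into a legal (C)V syllable (no codas are permitted; onsets are limited to one consonant).

3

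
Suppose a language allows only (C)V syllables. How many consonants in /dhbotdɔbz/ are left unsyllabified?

5

The consonants /d/, /h/, /t/, /b/, /z/ cannot be parsed into a legal (C)V syllable (no codas are permitted; onsets are limited to one consonant).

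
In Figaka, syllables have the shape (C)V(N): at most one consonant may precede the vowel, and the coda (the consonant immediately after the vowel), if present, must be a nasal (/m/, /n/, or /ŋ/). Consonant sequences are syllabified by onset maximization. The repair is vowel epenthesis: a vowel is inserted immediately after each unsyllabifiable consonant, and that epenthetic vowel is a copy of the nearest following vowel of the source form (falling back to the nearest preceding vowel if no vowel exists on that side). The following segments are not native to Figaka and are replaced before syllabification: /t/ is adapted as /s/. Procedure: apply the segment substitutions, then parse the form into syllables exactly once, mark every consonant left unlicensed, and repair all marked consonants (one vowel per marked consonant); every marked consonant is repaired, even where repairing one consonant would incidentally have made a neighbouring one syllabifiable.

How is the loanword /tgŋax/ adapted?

Substitution: /t/ → /s/, giving /sgŋax/.
Syllabifying with onset maximization leaves /s/, /g/, /x/ stranded (only a nasal (/m/, /n/, or /ŋ/) is licensed in coda position; onsets are limited to one consonant).
Inserting the epenthetic vowel yields /s/ → /sa/, /g/ → /ga/, /x/ → /xa/.

sagaŋaxa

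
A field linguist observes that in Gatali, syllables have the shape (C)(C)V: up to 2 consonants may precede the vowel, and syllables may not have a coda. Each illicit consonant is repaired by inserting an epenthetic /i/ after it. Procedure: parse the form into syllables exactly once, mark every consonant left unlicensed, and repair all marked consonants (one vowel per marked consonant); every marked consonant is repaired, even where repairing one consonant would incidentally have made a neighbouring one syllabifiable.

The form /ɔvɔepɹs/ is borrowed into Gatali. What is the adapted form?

ɔvɔepiɹisi

Syllabifying with onset maximization leaves /p/, /ɹ/, /s/ stranded (no codas are permitted; onsets may contain at most 2 consonants).
Epenthesis after each stranded consonant: /p/ → /pi/, /ɹ/ → /ɹi/, /s/ → /si/.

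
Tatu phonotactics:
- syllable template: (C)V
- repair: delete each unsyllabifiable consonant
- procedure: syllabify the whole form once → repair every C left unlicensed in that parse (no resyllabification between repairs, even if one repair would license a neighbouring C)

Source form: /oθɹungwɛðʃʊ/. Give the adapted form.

The consonants /θ/, /n/, /g/, /ð/ cannot be parsed into a legal (C)V syllable (no codas are permitted; onsets are limited to one consonant).
Each unlicensed consonant is deleted: /θ/, /n/, /g/, /ð/.

oɹuwɛʃʊ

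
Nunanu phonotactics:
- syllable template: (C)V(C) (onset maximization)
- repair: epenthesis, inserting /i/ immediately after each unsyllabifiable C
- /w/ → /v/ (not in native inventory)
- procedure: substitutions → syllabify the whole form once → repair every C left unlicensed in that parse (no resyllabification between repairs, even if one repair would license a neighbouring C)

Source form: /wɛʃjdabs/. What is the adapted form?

vɛʃjidabsi

Substitution: /w/ → /v/, giving /vɛʃjdabs/.
The consonants /j/, /s/ cannot be parsed into a legal (C)V(C) syllable (at most one coda consonant is licensed; onsets are limited to one consonant).
Inserting the epenthetic vowel yields /j/ → /ji/, /s/ → /si/.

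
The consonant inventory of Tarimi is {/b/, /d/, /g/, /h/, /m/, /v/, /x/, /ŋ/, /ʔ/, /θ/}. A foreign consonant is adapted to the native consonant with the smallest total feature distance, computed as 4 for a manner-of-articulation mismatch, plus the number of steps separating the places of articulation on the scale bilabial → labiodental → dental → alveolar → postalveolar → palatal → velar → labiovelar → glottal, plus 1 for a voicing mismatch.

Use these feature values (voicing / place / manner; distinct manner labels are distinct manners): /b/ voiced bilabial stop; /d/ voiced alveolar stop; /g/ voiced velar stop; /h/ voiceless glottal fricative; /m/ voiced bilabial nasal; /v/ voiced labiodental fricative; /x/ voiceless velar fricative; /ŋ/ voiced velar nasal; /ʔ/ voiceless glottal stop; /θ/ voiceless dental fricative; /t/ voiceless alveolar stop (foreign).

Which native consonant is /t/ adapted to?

/d/ is closest: same manner (stop), place distance 0 (alveolar→alveolar), voicing differs (+1); total 1. Next closest is /b/ at distance 4.

d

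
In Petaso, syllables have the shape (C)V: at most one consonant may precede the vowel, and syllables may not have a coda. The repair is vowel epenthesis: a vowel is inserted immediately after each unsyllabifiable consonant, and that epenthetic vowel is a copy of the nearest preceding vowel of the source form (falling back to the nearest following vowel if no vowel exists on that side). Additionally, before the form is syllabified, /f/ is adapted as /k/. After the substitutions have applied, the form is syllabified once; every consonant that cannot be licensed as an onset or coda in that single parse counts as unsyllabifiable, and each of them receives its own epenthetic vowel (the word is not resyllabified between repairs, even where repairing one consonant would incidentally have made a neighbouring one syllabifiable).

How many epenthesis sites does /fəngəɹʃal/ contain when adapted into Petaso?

After substitution the input is /kəngəɹʃal/.
The unsyllabifiable consonants are /n/, /ɹ/, /l/; each receives one epenthetic vowel.

3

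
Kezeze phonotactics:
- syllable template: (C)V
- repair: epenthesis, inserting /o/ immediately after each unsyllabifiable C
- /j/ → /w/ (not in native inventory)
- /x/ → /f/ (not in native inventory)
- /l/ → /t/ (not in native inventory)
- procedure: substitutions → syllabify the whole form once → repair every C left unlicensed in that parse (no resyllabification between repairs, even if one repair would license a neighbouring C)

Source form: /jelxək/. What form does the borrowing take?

Substitution: /j/ → /w/, /l/ → /t/, /x/ → /f/, giving /wetfək/.
Under (C)V, the unsyllabifiable consonants are /t/, /k/ (no codas are permitted; onsets are limited to one consonant).
Epenthesis after each stranded consonant: /t/ → /to/, /k/ → /ko/.

wetofəko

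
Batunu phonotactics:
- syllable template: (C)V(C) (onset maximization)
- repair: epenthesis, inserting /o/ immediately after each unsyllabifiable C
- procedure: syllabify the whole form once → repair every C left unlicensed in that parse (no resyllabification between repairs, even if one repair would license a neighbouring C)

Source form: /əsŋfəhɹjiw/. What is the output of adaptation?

The consonants /ŋ/, /ɹ/ cannot be parsed into a legal (C)V(C) syllable (at most one coda consonant is licensed; onsets are limited to one consonant).
Epenthesis after each stranded consonant: /ŋ/ → /ŋo/, /ɹ/ → /ɹo/.

əsŋofəhɹojiw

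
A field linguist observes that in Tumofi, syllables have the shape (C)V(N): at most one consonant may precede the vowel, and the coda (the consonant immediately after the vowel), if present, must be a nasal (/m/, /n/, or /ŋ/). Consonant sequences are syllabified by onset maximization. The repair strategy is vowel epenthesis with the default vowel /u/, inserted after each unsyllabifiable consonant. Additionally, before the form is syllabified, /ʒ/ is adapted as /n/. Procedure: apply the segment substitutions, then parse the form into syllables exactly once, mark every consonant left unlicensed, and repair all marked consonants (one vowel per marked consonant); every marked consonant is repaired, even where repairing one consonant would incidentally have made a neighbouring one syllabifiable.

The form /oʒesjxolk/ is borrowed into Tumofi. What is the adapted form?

onesujuxoluku

Substitution: /ʒ/ → /n/, giving /onesjxolk/.
The consonants /s/, /j/, /l/, /k/ cannot be parsed into a legal (C)V(N) syllable (only a nasal (/m/, /n/, or /ŋ/) is licensed in coda position; onsets are limited to one consonant).
Each unlicensed consonant becomes the onset of a new syllable: /s/ → /su/, /j/ → /ju/, /l/ → /lu/, /k/ → /ku/.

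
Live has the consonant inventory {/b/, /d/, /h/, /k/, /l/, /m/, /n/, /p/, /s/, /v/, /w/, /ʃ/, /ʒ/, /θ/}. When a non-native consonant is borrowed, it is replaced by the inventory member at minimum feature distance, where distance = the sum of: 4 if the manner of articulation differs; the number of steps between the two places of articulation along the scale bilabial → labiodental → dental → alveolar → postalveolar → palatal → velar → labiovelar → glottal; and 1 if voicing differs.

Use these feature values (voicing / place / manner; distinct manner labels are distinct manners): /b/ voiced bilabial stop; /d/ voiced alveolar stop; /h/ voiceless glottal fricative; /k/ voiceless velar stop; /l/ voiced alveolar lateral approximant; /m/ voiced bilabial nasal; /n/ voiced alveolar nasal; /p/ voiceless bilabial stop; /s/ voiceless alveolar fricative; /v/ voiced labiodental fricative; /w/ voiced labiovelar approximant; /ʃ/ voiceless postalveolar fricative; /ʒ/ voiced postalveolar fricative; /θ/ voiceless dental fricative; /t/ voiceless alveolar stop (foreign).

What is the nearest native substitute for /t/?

d

/d/ is closest: same manner (stop), place distance 0 (alveolar→alveolar), voicing differs (+1); total 1. Next closest is /k/ at distance 3.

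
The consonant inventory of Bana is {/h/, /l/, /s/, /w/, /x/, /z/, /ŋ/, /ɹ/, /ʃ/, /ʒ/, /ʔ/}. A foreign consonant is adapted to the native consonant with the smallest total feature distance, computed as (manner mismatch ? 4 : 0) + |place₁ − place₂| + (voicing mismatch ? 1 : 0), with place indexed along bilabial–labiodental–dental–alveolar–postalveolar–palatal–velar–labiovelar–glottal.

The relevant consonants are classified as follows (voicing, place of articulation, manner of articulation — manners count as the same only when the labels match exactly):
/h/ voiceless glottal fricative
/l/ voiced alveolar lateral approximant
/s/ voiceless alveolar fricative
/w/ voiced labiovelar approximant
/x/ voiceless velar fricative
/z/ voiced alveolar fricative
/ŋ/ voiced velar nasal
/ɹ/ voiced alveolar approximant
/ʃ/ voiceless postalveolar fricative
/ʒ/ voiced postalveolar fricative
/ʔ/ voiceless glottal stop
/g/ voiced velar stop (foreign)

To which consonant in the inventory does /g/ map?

/ʔ/ is closest: same manner (stop), place distance 2 (velar→glottal), voicing differs (+1); total 3. Next closest is /ŋ/ at distance 4.

ʔ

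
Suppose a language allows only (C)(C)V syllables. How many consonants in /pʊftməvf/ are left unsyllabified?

3

Syllabifying with onset maximization leaves /f/, /v/, /f/ stranded (no codas are permitted; onsets may contain at most 2 consonants).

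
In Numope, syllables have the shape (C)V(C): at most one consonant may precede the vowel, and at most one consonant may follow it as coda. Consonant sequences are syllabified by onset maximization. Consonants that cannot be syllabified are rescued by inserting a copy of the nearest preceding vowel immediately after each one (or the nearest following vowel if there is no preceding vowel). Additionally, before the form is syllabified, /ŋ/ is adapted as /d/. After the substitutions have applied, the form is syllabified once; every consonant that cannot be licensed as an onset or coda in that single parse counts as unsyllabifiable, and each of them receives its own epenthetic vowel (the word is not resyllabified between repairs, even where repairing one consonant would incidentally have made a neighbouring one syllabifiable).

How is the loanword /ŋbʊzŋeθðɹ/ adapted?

Substitution: /ŋ/ → /d/, giving /dbʊzdeθðɹ/.
Syllabifying with onset maximization leaves /d/, /ð/, /ɹ/ stranded (at most one coda consonant is licensed; onsets are limited to one consonant).
Epenthesis after each stranded consonant: /d/ → /dʊ/, /ð/ → /ðe/, /ɹ/ → /ɹe/.

dʊbʊzdeθðeɹe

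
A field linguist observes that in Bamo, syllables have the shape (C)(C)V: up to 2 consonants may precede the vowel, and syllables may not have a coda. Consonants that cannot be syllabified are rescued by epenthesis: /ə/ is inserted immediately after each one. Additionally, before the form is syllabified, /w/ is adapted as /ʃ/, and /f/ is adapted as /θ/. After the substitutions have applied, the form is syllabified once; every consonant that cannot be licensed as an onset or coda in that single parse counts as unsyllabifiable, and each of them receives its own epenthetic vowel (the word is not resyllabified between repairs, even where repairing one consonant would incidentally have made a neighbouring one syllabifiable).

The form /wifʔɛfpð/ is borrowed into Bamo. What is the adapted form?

ʃiθʔɛθəpəðə

Substitution: /w/ → /ʃ/, /f/ → /θ/, giving /ʃiθʔɛθpð/.
Syllabifying with onset maximization leaves /θ/, /p/, /ð/ stranded (no codas are permitted; onsets may contain at most 2 consonants).
Epenthesis after each stranded consonant: /θ/ → /θə/, /p/ → /pə/, /ð/ → /ðə/.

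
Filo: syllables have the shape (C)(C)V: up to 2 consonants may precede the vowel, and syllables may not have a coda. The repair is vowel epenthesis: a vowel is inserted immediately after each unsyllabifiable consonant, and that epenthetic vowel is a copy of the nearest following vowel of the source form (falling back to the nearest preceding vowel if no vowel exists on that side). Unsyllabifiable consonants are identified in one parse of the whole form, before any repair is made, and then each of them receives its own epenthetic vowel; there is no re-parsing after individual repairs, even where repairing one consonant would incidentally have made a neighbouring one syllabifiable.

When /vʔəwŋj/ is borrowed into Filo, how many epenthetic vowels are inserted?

3

The unsyllabifiable consonants are /w/, /ŋ/, /j/; each receives one epenthetic vowel.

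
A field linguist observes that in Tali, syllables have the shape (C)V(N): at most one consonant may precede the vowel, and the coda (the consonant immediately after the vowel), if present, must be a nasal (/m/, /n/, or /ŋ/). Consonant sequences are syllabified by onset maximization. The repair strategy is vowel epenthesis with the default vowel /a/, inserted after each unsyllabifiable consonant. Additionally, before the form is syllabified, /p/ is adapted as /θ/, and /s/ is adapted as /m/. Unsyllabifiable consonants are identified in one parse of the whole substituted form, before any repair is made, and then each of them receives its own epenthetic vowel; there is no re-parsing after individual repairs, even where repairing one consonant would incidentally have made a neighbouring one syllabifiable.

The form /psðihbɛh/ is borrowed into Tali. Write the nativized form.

θamaðihabɛha

Substitution: /p/ → /θ/, /s/ → /m/, giving /θmðihbɛh/.
Syllabifying with onset maximization leaves /θ/, /m/, /h/, /h/ stranded (only a nasal (/m/, /n/, or /ŋ/) is licensed in coda position; onsets are limited to one consonant).
Each unlicensed consonant becomes the onset of a new syllable: /θ/ → /θa/, /m/ → /ma/, /h/ → /ha/, /h/ → /ha/.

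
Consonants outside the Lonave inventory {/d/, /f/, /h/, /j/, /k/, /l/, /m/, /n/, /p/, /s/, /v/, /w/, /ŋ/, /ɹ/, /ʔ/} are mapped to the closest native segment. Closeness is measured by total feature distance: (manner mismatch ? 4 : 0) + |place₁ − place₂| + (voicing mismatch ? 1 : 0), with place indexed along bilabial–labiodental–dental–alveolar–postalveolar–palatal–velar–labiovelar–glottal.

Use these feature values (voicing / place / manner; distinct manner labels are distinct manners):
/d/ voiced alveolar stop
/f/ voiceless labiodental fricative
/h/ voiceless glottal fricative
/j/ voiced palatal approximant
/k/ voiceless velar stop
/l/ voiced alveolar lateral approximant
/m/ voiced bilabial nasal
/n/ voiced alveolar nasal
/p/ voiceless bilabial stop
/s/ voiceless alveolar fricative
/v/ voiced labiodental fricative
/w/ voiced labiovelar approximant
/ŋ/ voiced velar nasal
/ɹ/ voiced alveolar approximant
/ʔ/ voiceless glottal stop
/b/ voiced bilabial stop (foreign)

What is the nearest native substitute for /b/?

/p/ is closest: same manner (stop), place distance 0 (bilabial→bilabial), voicing differs (+1); total 1. Next closest is /d/ at distance 3.

p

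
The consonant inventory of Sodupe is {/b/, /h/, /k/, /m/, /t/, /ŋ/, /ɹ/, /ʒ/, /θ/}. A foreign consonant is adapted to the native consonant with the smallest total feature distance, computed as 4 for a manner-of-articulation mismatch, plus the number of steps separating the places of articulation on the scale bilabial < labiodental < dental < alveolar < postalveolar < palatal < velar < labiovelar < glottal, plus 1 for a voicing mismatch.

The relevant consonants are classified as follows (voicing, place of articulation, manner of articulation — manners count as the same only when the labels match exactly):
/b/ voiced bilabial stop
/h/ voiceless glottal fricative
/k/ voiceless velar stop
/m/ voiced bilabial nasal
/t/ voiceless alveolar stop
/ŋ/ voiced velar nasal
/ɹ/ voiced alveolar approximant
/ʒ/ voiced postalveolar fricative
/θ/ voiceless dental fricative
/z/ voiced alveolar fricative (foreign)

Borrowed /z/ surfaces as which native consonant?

/ʒ/ is closest: same manner (fricative), place distance 1 (alveolar→postalveolar), same voicing; total 1. Next closest is /θ/ at distance 2.

ʒ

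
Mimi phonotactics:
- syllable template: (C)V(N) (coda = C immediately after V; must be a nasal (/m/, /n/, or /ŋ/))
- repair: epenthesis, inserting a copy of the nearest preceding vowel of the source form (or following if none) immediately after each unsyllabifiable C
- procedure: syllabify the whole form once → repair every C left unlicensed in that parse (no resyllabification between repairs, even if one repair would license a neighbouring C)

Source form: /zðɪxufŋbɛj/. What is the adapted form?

zɪðɪxufuŋubɛjɛ

Syllabifying with onset maximization leaves /z/, /f/, /ŋ/, /j/ stranded (only a nasal (/m/, /n/, or /ŋ/) is licensed in coda position; onsets are limited to one consonant).
Inserting the epenthetic vowel yields /z/ → /zɪ/, /f/ → /fu/, /ŋ/ → /ŋu/, /j/ → /jɛ/.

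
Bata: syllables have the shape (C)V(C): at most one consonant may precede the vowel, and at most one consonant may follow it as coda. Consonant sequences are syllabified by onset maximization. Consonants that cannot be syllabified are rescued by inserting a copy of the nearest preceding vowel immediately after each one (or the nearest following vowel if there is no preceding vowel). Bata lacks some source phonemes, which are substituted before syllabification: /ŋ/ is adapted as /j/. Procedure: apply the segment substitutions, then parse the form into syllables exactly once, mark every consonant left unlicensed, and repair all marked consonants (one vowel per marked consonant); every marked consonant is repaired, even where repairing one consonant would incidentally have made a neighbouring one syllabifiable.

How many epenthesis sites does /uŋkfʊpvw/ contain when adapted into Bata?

3

After substitution the input is /ujkfʊpvw/.
The unsyllabifiable consonants are /k/, /v/, /w/; each receives one epenthetic vowel.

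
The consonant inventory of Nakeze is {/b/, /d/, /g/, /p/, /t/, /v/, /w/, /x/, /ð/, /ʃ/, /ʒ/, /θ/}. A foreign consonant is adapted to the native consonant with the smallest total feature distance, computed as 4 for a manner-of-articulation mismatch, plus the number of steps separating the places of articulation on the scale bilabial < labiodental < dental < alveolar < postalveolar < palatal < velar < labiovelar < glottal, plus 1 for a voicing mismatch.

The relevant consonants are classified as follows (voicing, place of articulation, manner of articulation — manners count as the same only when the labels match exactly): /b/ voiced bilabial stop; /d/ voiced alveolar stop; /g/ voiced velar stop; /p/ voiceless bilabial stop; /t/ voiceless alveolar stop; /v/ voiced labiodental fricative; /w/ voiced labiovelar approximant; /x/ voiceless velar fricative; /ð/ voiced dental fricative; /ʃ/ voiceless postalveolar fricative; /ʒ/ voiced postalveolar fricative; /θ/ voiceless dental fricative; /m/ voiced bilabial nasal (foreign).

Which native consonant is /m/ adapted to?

/b/ is closest: manner differs (nasal→stop, +4), place distance 0 (bilabial→bilabial), same voicing; total 4. Next closest is /p/ at distance 5.

b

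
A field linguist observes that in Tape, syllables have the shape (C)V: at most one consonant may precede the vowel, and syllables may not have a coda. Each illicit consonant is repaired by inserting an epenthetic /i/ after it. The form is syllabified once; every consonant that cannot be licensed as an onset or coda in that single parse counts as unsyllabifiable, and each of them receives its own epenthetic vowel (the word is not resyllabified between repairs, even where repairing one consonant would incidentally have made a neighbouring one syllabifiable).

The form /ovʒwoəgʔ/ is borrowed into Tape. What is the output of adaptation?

Under (C)V, the unsyllabifiable consonants are /v/, /ʒ/, /g/, /ʔ/ (no codas are permitted; onsets are limited to one consonant).
Inserting the epenthetic vowel yields /v/ → /vi/, /ʒ/ → /ʒi/, /g/ → /gi/, /ʔ/ → /ʔi/.

oviʒiwoəgiʔi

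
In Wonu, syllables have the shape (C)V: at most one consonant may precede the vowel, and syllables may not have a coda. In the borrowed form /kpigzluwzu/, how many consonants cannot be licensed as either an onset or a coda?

The consonants /k/, /g/, /z/, /w/ cannot be parsed into a legal (C)V syllable (no codas are permitted; onsets are limited to one consonant).

4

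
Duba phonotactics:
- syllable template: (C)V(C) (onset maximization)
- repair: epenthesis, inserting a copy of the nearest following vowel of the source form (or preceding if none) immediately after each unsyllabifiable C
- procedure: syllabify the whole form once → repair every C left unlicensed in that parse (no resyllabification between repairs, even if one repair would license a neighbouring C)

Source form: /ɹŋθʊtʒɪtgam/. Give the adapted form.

ɹʊŋʊθʊtʒɪtgam

Syllabifying with onset maximization leaves /ɹ/, /ŋ/ stranded (at most one coda consonant is licensed; onsets are limited to one consonant).
Epenthesis after each stranded consonant: /ɹ/ → /ɹʊ/, /ŋ/ → /ŋʊ/.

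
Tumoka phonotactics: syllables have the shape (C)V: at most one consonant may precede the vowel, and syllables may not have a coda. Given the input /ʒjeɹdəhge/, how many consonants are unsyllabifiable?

The consonants /ʒ/, /ɹ/, /h/ cannot be parsed into a legal (C)V syllable (no codas are permitted; onsets are limited to one consonant).

3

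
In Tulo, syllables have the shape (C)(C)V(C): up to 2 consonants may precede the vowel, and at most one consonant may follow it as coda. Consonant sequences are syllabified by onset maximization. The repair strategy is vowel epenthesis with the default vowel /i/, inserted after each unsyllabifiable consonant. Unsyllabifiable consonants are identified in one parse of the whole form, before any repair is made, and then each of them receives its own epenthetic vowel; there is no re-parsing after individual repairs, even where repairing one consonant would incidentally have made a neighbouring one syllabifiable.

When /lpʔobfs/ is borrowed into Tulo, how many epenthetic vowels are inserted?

3

The unsyllabifiable consonants are /l/, /f/, /s/; each receives one epenthetic vowel.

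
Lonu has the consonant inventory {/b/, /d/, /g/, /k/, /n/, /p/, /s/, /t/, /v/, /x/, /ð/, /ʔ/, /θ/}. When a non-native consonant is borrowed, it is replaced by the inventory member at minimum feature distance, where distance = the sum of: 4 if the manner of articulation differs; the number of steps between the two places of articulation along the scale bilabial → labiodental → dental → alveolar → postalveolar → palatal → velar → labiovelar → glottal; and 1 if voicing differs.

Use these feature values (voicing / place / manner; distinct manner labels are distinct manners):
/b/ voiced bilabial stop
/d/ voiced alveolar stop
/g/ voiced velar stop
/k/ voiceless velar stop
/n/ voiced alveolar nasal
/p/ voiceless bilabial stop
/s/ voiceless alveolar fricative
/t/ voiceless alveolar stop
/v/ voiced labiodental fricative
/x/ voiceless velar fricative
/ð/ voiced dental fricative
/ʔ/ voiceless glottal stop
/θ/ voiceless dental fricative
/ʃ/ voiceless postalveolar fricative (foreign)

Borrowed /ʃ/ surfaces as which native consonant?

s

/s/ is closest: same manner (fricative), place distance 1 (postalveolar→alveolar), same voicing; total 1. Next closest is /x/ at distance 2.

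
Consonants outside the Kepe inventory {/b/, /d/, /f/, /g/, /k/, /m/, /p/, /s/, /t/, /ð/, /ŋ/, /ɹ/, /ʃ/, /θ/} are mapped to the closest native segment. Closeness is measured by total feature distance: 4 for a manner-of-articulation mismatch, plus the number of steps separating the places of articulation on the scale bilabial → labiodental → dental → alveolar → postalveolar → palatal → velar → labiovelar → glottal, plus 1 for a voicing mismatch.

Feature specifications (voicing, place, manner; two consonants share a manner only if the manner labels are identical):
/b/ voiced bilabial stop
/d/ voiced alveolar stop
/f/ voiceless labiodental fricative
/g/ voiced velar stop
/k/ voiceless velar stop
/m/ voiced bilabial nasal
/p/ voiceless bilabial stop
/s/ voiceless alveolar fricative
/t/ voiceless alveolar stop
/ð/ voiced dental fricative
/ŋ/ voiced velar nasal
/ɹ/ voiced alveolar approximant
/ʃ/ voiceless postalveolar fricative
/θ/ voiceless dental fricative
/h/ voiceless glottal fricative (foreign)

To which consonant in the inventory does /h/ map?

/ʃ/ is closest: same manner (fricative), place distance 4 (glottal→postalveolar), same voicing; total 4. Next closest is /s/ at distance 5.

ʃ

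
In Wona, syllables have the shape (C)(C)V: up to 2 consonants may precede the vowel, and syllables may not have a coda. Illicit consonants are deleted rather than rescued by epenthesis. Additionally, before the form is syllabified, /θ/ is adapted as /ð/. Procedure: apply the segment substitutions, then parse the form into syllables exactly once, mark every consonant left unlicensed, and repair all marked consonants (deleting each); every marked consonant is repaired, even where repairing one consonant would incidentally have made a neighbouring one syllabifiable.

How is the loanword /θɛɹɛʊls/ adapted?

ðɛɹɛʊ

Substitution: /θ/ → /ð/, giving /ðɛɹɛʊls/.
The consonants /l/, /s/ cannot be parsed into a legal (C)(C)V syllable (no codas are permitted; onsets may contain at most 2 consonants).
Deleting the stranded consonants removes /l/, /s/.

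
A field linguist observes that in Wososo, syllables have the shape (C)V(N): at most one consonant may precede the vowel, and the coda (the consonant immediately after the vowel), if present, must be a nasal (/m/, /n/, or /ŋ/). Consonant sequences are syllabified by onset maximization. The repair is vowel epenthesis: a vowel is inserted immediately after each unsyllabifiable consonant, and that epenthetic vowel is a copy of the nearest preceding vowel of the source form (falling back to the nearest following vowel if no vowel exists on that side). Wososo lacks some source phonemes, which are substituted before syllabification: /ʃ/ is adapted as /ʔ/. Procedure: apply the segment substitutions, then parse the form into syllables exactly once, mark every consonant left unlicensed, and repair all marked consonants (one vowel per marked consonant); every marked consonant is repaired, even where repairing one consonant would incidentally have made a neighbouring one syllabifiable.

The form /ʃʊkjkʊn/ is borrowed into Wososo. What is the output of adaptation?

ʔʊkʊjʊkʊn

Substitution: /ʃ/ → /ʔ/, giving /ʔʊkjkʊn/.
The consonants /k/, /j/ cannot be parsed into a legal (C)V(N) syllable (only a nasal (/m/, /n/, or /ŋ/) is licensed in coda position; onsets are limited to one consonant).
Epenthesis after each stranded consonant: /k/ → /kʊ/, /j/ → /jʊ/.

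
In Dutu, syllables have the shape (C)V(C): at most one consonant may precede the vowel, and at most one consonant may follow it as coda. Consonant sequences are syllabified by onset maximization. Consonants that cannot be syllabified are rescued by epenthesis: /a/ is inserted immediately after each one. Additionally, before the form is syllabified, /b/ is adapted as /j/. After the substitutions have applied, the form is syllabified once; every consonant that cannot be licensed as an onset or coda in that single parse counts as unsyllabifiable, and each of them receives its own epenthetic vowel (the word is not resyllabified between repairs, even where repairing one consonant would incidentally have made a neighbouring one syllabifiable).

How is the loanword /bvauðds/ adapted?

Substitution: /b/ → /j/, giving /jvauðds/.
The consonants /j/, /d/, /s/ cannot be parsed into a legal (C)V(C) syllable (at most one coda consonant is licensed; onsets are limited to one consonant).
Inserting the epenthetic vowel yields /j/ → /ja/, /d/ → /da/, /s/ → /sa/.

javauðdasa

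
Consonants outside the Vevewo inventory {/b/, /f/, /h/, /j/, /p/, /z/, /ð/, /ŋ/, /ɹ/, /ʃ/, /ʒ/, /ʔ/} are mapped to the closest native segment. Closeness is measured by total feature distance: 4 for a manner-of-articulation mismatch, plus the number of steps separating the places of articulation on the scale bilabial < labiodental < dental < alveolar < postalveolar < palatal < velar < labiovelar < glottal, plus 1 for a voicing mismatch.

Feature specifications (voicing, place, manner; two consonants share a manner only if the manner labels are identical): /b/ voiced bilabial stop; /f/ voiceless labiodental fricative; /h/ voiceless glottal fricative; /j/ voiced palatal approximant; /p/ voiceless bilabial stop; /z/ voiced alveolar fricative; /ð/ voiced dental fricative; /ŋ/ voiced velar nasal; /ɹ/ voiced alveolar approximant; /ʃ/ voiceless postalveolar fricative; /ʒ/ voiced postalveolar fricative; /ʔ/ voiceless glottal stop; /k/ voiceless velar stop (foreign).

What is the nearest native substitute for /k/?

ʔ

/ʔ/ is closest: same manner (stop), place distance 2 (velar→glottal), same voicing; total 2. Next closest is /ŋ/ at distance 5.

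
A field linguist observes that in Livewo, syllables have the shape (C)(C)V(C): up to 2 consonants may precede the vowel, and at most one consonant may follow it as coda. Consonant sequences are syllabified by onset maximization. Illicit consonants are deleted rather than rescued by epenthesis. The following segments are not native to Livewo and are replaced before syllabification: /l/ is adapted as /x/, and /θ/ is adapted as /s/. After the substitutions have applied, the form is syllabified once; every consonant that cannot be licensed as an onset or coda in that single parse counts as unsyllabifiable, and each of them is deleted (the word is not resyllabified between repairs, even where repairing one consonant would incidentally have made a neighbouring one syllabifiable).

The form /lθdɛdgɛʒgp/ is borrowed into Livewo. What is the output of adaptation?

Substitution: /l/ → /x/, /θ/ → /s/, giving /xsdɛdgɛʒgp/.
Syllabifying with onset maximization leaves /x/, /g/, /p/ stranded (at most one coda consonant is licensed; onsets may contain at most 2 consonants).
Deleting the stranded consonants removes /x/, /g/, /p/.

sdɛdgɛʒ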